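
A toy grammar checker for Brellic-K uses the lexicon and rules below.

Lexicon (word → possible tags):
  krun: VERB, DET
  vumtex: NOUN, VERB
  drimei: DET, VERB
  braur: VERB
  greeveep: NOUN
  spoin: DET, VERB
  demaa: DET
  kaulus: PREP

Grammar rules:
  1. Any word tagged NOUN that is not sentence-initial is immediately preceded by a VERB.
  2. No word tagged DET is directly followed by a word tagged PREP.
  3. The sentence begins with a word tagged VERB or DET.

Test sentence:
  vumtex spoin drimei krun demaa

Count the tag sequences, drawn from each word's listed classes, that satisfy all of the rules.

Candidates per position — 1:vumtex {NOUN,VERB}; 2:spoin {DET,VERB}; 3:drimei {DET,VERB}; 4:krun {VERB,DET}; 5:demaa {DET}.
There are 16 candidate sequences in total.
Checking each against the rules leaves 8 sequences.
Count = 8.

8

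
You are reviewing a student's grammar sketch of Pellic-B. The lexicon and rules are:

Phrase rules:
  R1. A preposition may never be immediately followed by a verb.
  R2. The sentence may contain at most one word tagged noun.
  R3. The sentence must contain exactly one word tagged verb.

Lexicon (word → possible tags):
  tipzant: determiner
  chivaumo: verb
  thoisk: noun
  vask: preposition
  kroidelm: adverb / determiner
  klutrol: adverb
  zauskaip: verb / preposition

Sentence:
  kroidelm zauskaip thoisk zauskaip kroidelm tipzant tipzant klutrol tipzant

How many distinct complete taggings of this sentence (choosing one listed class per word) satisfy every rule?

8

Candidates per position — 1:kroidelm {adverb,determiner}; 2:zauskaip {verb,preposition}; 3:thoisk {noun}; 4:zauskaip {verb,preposition}; 5:kroidelm {adverb,determiner}; 6:tipzant {determiner}; 7:tipzant {determiner}; 8:klutrol {adverb}; 9:tipzant {determiner}.
There are 16 candidate sequences in total.
Checking each against the rules leaves 8 sequences.
Count = 8.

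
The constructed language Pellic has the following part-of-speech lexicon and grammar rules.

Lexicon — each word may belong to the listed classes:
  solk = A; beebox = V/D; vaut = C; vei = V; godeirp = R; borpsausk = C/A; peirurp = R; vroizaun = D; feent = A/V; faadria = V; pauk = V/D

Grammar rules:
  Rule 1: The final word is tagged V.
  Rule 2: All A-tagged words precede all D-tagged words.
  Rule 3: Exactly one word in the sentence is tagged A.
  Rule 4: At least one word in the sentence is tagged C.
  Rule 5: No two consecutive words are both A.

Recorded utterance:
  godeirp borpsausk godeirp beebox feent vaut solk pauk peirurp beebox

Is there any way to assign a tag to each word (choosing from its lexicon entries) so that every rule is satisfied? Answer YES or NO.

YES

Candidates per position — 1:godeirp {R}; 2:borpsausk {C,A}; 3:godeirp {R}; 4:beebox {V,D}; 5:feent {A,V}; 6:vaut {C}; 7:solk {A}; 8:pauk {V,D}; 9:peirurp {R}; 10:beebox {V,D}.
One satisfying assignment: R C R V V C A V R V.
Verifying each rule — rule 1 ✓; rule 2 ✓; rule 3 ✓; rule 4 ✓; rule 5 ✓.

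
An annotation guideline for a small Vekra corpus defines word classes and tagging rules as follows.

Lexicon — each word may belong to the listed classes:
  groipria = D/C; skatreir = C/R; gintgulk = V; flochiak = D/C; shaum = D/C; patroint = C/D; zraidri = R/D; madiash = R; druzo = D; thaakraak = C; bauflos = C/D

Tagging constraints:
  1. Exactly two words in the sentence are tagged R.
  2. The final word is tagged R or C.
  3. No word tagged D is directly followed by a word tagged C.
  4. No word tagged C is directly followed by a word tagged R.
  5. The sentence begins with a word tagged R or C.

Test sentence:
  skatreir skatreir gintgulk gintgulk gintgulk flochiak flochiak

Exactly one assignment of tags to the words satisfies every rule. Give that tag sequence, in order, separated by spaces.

Candidates per position — 1:skatreir {C,R}; 2:skatreir {C,R}; 3:gintgulk {V}; 4:gintgulk {V}; 5:gintgulk {V}; 6:flochiak {D,C}; 7:flochiak {D,C}.
At position 1, choosing C makes rule 1 impossible to satisfy; hence R.
At position 2, choosing C makes rule 1 impossible to satisfy; hence R.
At position 7, choosing D makes rule 2 impossible to satisfy; hence C.
At position 6, choosing D makes rule 3 impossible to satisfy; hence C.
So the tagging must be: R R V V V C C.
Check: rule 1 ✓; rule 2 ✓; rule 3 ✓; rule 4 ✓; rule 5 ✓.

R R V V V C C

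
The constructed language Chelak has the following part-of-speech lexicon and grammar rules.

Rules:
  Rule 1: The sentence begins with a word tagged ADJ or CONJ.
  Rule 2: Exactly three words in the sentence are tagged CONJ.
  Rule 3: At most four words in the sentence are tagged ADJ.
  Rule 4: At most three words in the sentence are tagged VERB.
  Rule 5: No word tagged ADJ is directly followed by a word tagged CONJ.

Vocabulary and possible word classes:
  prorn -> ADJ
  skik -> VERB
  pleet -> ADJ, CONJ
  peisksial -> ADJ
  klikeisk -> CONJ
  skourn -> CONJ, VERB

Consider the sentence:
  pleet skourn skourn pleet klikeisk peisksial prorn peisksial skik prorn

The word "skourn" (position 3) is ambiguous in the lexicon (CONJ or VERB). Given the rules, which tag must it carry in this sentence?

Candidates per position — 1:pleet {ADJ,CONJ}; 2:skourn {CONJ,VERB}; 3:skourn {CONJ,VERB}; 4:pleet {ADJ,CONJ}; 5:klikeisk {CONJ}; 6:peisksial {ADJ}; 7:prorn {ADJ}; 8:peisksial {ADJ}; 9:skik {VERB}; 10:prorn {ADJ}.
Position 1: tagging it ADJ would leave rule 3 unsatisfiable, so it must be CONJ.
Position 4: tagging it ADJ would leave rule 3 unsatisfiable, so it must be CONJ.
Position 2: tagging it CONJ would leave rule 2 unsatisfiable, so it must be VERB.
Position 3: tagging it CONJ would leave rule 2 unsatisfiable, so it must be VERB.
The unique satisfying tagging is: CONJ VERB VERB CONJ CONJ ADJ ADJ ADJ VERB ADJ.
Checking: rule 1 satisfied; rule 2 satisfied; rule 3 satisfied; rule 4 satisfied; rule 5 satisfied.

VERB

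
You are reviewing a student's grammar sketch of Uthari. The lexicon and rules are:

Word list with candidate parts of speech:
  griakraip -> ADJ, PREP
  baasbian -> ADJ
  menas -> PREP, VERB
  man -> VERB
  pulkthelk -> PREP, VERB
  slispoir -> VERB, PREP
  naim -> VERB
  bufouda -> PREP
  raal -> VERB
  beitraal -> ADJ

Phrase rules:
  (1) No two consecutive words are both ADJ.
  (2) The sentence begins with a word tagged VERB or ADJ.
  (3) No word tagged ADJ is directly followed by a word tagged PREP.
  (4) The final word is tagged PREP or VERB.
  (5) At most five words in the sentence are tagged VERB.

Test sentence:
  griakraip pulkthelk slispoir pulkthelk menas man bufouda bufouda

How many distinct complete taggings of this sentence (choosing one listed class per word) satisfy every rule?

Candidates per position — 1:griakraip {ADJ,PREP}; 2:pulkthelk {PREP,VERB}; 3:slispoir {VERB,PREP}; 4:pulkthelk {PREP,VERB}; 5:menas {PREP,VERB}; 6:man {VERB}; 7:bufouda {PREP}; 8:bufouda {PREP}.
There are 32 candidate sequences in total.
Checking each against the rules leaves 8 sequences.
Count = 8.

8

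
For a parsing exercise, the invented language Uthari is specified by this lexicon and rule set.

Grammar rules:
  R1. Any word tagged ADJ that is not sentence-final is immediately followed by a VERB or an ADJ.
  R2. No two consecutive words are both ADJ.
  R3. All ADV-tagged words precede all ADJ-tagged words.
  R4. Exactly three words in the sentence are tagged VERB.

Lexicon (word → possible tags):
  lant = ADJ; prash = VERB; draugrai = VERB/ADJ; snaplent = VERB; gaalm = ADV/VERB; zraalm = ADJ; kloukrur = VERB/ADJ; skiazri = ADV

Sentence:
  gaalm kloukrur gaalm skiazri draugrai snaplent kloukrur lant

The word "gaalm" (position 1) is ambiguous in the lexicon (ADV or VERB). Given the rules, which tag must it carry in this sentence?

ADV

Candidates per position — 1:gaalm {ADV,VERB}; 2:kloukrur {VERB,ADJ}; 3:gaalm {ADV,VERB}; 4:skiazri {ADV}; 5:draugrai {VERB,ADJ}; 6:snaplent {VERB}; 7:kloukrur {VERB,ADJ}; 8:lant {ADJ}.
At position 2, choosing ADJ makes rule 3 impossible to satisfy; hence VERB.
At position 7, choosing ADJ makes rule 2 impossible to satisfy; hence VERB.
At position 1, choosing VERB makes rule 4 impossible to satisfy; hence ADV.
At position 3, choosing VERB makes rule 4 impossible to satisfy; hence ADV.
At position 5, choosing VERB makes rule 4 impossible to satisfy; hence ADJ.
The only consistent sequence is: ADV VERB ADV ADV ADJ VERB VERB ADJ.
Rule-by-rule: rule 1 ✓; rule 2 ✓; rule 3 ✓; rule 4 ✓.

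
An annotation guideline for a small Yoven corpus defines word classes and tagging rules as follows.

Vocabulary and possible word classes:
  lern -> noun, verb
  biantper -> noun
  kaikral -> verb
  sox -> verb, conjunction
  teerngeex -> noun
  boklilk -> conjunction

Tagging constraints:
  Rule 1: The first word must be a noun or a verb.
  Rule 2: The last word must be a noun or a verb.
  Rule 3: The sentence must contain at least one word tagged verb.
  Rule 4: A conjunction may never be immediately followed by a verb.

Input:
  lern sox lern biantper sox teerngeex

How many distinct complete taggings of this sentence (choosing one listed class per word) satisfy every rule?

11

Candidates per position — 1:lern {noun,verb}; 2:sox {verb,conjunction}; 3:lern {noun,verb}; 4:biantper {noun}; 5:sox {verb,conjunction}; 6:teerngeex {noun}.
There are 16 candidate sequences in total.
Checking each against the rules leaves 11 sequences.
Count = 11.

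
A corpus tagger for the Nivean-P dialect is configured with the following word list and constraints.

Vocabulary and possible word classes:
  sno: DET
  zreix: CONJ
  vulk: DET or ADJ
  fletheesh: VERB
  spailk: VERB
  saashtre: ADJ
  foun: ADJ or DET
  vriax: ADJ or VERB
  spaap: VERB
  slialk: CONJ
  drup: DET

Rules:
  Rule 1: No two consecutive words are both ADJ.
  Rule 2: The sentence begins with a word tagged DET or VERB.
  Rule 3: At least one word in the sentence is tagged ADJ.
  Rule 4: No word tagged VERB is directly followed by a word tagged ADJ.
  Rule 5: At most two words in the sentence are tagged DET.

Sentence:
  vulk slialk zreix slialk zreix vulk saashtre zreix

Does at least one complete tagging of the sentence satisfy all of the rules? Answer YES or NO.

YES

Candidates per position — 1:vulk {DET,ADJ}; 2:slialk {CONJ}; 3:zreix {CONJ}; 4:slialk {CONJ}; 5:zreix {CONJ}; 6:vulk {DET,ADJ}; 7:saashtre {ADJ}; 8:zreix {CONJ}.
One satisfying assignment: DET CONJ CONJ CONJ CONJ DET ADJ CONJ.
Verifying each rule — rule 1 satisfied; rule 2 satisfied; rule 3 satisfied; rule 4 satisfied; rule 5 satisfied.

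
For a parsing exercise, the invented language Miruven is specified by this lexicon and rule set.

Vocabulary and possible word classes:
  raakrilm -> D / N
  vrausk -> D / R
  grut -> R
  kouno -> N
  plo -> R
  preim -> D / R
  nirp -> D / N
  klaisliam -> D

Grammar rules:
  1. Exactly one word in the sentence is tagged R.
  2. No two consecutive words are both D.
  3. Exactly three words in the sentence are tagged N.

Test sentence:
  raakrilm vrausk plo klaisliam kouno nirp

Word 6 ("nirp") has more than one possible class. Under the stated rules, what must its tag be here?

Candidates per position — 1:raakrilm {D,N}; 2:vrausk {D,R}; 3:plo {R}; 4:klaisliam {D}; 5:kouno {N}; 6:nirp {D,N}.
If word 1 were D, no tagging could satisfy rule 3; so word 1 is N.
If word 2 were R, no tagging could satisfy rule 1; so word 2 is D.
If word 6 were D, no tagging could satisfy rule 3; so word 6 is N.
So the tagging must be: N D R D N N.
Checking: rule 1 ✓; rule 2 ✓; rule 3 ✓.

N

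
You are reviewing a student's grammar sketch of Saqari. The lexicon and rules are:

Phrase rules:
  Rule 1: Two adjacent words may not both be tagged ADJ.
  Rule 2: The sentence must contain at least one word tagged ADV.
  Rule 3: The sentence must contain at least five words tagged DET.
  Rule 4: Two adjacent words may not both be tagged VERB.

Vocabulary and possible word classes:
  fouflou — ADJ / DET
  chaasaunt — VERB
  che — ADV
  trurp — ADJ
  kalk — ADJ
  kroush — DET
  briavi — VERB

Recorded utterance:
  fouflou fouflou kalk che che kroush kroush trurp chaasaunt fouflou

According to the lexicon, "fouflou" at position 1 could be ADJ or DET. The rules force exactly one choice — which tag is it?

Candidates per position — 1:fouflou {ADJ,DET}; 2:fouflou {ADJ,DET}; 3:kalk {ADJ}; 4:che {ADV}; 5:che {ADV}; 6:kroush {DET}; 7:kroush {DET}; 8:trurp {ADJ}; 9:chaasaunt {VERB}; 10:fouflou {ADJ,DET}.
Position 1: ADJ is ruled out by rule 3; that leaves DET.
Position 2: ADJ is ruled out by rule 1; that leaves DET.
Position 10: ADJ is ruled out by rule 3; that leaves DET.
So the tagging must be: DET DET ADJ ADV ADV DET DET ADJ VERB DET.
Verifying each rule — rule 1 ok; rule 2 ok; rule 3 ok; rule 4 ok.

DET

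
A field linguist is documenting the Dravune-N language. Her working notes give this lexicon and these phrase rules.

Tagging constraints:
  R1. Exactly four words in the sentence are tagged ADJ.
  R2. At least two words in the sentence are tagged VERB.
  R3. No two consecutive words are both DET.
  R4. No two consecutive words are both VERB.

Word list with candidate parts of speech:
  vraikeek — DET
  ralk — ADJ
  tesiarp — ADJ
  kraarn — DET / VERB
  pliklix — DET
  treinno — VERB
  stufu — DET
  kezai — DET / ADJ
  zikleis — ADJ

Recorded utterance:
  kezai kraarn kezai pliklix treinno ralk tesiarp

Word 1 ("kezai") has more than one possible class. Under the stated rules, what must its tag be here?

Candidates per position — 1:kezai {DET,ADJ}; 2:kraarn {DET,VERB}; 3:kezai {DET,ADJ}; 4:pliklix {DET}; 5:treinno {VERB}; 6:ralk {ADJ}; 7:tesiarp {ADJ}.
At position 1, choosing DET makes rule 1 impossible to satisfy; hence ADJ.
At position 2, choosing DET makes rule 2 impossible to satisfy; hence VERB.
At position 3, choosing DET makes rule 1 impossible to satisfy; hence ADJ.
The only consistent sequence is: ADJ VERB ADJ DET VERB ADJ ADJ.
Checking: rule 1 ✓; rule 2 ✓; rule 3 ✓; rule 4 ✓.

ADJ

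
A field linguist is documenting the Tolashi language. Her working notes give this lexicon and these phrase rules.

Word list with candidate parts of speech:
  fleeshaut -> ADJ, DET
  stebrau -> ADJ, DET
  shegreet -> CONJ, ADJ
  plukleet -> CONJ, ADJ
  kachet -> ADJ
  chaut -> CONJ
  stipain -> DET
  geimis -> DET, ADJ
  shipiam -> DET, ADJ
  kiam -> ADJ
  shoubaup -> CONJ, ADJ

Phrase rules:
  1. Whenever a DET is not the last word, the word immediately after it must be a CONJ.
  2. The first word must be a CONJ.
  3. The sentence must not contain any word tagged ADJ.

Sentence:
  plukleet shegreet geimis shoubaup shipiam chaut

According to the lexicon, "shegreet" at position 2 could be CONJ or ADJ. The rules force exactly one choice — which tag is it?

Candidates per position — 1:plukleet {CONJ,ADJ}; 2:shegreet {CONJ,ADJ}; 3:geimis {DET,ADJ}; 4:shoubaup {CONJ,ADJ}; 5:shipiam {DET,ADJ}; 6:chaut {CONJ}.
If word 1 were ADJ, no tagging could satisfy rule 2; so word 1 is CONJ.
If word 2 were ADJ, no tagging could satisfy rule 3; so word 2 is CONJ.
If word 3 were ADJ, no tagging could satisfy rule 3; so word 3 is DET.
If word 4 were ADJ, no tagging could satisfy rule 1; so word 4 is CONJ.
If word 5 were ADJ, no tagging could satisfy rule 3; so word 5 is DET.
The unique satisfying tagging is: CONJ CONJ DET CONJ DET CONJ.
Checking: rule 1 holds; rule 2 holds; rule 3 holds.

CONJ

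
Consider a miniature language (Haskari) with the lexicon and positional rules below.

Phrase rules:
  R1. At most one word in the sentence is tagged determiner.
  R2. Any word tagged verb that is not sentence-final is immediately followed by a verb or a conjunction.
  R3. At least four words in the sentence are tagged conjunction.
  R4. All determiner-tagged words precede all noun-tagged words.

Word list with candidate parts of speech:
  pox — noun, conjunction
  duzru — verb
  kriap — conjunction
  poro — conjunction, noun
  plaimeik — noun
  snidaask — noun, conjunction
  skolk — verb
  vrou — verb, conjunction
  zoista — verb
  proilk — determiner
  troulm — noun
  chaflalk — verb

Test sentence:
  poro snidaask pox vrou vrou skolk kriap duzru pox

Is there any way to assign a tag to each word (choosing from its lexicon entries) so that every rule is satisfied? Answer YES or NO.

Candidates per position — 1:poro {conjunction,noun}; 2:snidaask {noun,conjunction}; 3:pox {noun,conjunction}; 4:vrou {verb,conjunction}; 5:vrou {verb,conjunction}; 6:skolk {verb}; 7:kriap {conjunction}; 8:duzru {verb}; 9:pox {noun,conjunction}.
One satisfying assignment: noun conjunction conjunction conjunction conjunction verb conjunction verb conjunction.
Rule-by-rule: rule 1 ✓; rule 2 ✓; rule 3 ✓; rule 4 ✓.

YES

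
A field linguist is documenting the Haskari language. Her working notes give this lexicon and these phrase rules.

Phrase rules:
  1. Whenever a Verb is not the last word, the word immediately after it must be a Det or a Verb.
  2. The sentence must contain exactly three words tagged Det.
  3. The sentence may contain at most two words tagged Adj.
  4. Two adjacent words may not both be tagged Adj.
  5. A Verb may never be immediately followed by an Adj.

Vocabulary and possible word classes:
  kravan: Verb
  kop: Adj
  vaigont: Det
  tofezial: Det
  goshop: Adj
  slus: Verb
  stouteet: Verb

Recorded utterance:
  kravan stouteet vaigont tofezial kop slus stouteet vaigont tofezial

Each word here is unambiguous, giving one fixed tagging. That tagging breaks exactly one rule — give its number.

Fixed tagging: Verb Verb Det Det Adj Verb Verb Det Det.
Rule check: R1 ✓, R2 ✗, R3 ✓, R4 ✓, R5 ✓.
Only rule 2 fails.

2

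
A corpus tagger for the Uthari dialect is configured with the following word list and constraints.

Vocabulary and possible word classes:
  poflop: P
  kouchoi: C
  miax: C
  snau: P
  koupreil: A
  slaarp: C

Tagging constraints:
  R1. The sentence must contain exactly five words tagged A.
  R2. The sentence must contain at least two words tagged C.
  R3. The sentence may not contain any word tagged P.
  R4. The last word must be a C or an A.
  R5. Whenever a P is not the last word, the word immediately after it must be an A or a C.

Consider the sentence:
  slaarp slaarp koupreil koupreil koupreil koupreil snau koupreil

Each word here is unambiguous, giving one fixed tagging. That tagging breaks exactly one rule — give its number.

Fixed tagging: C C A A A A P A.
Applying the rules: R1 holds, R2 holds, R3 violated, R4 holds, R5 holds.
Only rule 3 fails.

3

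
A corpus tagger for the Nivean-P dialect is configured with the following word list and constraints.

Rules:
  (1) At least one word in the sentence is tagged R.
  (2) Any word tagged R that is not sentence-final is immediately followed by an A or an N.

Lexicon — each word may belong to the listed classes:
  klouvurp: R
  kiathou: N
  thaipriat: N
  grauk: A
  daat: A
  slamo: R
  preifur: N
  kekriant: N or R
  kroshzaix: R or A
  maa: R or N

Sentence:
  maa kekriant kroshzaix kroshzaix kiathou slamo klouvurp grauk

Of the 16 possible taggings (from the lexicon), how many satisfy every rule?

Candidates per position — 1:maa {R,N}; 2:kekriant {N,R}; 3:kroshzaix {R,A}; 4:kroshzaix {R,A}; 5:kiathou {N}; 6:slamo {R}; 7:klouvurp {R}; 8:grauk {A}.
There are 16 candidate sequences in total.
Rule 2 cannot be satisfied by any choice of tags from the lexicon.
So there is no consistent tagging.
Count = 0.

0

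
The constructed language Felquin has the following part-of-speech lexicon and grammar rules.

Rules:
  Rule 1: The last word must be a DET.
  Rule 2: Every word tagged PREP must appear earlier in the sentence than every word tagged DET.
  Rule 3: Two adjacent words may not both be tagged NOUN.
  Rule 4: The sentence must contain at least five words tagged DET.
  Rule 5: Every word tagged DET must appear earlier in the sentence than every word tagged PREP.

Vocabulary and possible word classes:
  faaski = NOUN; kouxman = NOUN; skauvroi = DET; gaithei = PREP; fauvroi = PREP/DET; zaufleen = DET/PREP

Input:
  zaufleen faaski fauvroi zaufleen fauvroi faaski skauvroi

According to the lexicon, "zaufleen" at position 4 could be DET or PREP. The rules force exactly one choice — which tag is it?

Candidates per position — 1:zaufleen {DET,PREP}; 2:faaski {NOUN}; 3:fauvroi {PREP,DET}; 4:zaufleen {DET,PREP}; 5:fauvroi {PREP,DET}; 6:faaski {NOUN}; 7:skauvroi {DET}.
At position 1, choosing PREP makes rule 4 impossible to satisfy; hence DET.
At position 3, choosing PREP makes rule 2 impossible to satisfy; hence DET.
At position 4, choosing PREP makes rule 2 impossible to satisfy; hence DET.
At position 5, choosing PREP makes rule 2 impossible to satisfy; hence DET.
So the tagging must be: DET NOUN DET DET DET NOUN DET.
Checking: rule 1 ok; rule 2 ok; rule 3 ok; rule 4 ok; rule 5 ok.

DET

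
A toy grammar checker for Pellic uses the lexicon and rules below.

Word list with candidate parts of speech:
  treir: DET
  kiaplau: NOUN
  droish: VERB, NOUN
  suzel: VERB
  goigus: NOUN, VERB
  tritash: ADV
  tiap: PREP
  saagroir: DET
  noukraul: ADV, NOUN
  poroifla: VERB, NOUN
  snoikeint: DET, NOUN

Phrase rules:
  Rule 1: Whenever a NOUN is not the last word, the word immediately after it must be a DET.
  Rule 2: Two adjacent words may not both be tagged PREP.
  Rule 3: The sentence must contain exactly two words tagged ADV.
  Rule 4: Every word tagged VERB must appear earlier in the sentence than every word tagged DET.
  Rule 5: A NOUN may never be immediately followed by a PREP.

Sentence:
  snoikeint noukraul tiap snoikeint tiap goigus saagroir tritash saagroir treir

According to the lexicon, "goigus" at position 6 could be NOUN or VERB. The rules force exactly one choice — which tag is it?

NOUN

Candidates per position — 1:snoikeint {DET,NOUN}; 2:noukraul {ADV,NOUN}; 3:tiap {PREP}; 4:snoikeint {DET,NOUN}; 5:tiap {PREP}; 6:goigus {NOUN,VERB}; 7:saagroir {DET}; 8:tritash {ADV}; 9:saagroir {DET}; 10:treir {DET}.
If word 1 were NOUN, no tagging could satisfy rule 1; so word 1 is DET.
If word 2 were NOUN, no tagging could satisfy rule 1; so word 2 is ADV.
If word 4 were NOUN, no tagging could satisfy rule 1; so word 4 is DET.
If word 6 were VERB, no tagging could satisfy rule 4; so word 6 is NOUN.
So the tagging must be: DET ADV PREP DET PREP NOUN DET ADV DET DET.
Checking: rule 1 holds; rule 2 holds; rule 3 holds; rule 4 holds; rule 5 holds.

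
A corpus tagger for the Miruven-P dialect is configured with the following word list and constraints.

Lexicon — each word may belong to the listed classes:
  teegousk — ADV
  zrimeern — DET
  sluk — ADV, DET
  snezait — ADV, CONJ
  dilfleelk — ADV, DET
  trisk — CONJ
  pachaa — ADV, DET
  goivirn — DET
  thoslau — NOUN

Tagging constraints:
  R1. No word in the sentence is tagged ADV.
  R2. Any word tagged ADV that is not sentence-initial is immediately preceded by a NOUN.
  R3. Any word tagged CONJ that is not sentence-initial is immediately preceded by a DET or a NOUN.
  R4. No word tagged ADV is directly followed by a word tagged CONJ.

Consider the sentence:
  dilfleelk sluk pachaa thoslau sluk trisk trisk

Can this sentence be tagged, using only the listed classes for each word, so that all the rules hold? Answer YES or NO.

NO

Candidates per position — 1:dilfleelk {ADV,DET}; 2:sluk {ADV,DET}; 3:pachaa {ADV,DET}; 4:thoslau {NOUN}; 5:sluk {ADV,DET}; 6:trisk {CONJ}; 7:trisk {CONJ}.
Rule 3 cannot be satisfied by any choice of tags from the lexicon.
So there is no consistent tagging.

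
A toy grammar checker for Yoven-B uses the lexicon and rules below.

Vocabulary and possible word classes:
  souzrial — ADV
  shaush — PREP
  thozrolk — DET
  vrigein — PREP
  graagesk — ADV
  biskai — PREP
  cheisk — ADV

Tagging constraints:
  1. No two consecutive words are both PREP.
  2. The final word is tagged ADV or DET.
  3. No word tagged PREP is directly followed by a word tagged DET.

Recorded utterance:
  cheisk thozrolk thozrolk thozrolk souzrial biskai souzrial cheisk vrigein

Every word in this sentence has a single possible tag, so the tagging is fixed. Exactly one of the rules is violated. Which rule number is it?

Fixed tagging: ADV DET DET DET ADV PREP ADV ADV PREP.
Rule check: R1 holds, R2 violated, R3 holds.
Only rule 2 fails.

2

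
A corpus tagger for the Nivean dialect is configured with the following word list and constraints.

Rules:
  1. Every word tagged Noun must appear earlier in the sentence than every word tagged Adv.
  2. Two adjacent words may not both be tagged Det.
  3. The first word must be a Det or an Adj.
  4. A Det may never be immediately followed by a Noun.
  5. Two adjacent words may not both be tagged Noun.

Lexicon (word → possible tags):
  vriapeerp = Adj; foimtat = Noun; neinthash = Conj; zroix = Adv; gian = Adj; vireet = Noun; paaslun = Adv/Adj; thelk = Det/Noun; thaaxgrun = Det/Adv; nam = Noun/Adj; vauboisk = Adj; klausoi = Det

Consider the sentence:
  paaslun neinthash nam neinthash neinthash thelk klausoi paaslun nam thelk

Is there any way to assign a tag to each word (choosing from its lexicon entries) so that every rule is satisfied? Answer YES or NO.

YES

Candidates per position — 1:paaslun {Adv,Adj}; 2:neinthash {Conj}; 3:nam {Noun,Adj}; 4:neinthash {Conj}; 5:neinthash {Conj}; 6:thelk {Det,Noun}; 7:klausoi {Det}; 8:paaslun {Adv,Adj}; 9:nam {Noun,Adj}; 10:thelk {Det,Noun}.
One satisfying assignment: Adj Conj Noun Conj Conj Noun Det Adj Noun Det.
Rule-by-rule: rule 1 satisfied; rule 2 satisfied; rule 3 satisfied; rule 4 satisfied; rule 5 satisfied.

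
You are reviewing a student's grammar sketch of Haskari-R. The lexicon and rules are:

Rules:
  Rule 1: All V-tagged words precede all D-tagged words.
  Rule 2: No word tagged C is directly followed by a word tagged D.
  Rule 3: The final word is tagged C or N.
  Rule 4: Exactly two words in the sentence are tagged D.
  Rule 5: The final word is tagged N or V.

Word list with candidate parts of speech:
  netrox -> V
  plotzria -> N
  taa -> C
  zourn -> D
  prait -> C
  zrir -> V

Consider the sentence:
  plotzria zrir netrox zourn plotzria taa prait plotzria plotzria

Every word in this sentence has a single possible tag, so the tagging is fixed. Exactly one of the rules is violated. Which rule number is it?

4

Fixed tagging: N V V D N C C N N.
Applying the rules: R1 holds, R2 holds, R3 holds, R4 violated, R5 holds.
Only rule 4 fails.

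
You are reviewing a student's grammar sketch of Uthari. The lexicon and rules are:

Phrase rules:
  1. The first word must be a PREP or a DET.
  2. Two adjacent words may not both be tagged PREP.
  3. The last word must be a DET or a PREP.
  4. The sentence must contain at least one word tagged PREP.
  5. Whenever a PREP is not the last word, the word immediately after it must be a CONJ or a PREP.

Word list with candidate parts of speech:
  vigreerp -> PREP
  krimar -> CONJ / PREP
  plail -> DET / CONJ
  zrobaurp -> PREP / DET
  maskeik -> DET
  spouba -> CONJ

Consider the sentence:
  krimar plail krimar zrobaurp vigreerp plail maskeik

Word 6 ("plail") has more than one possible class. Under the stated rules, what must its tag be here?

CONJ

Candidates per position — 1:krimar {CONJ,PREP}; 2:plail {DET,CONJ}; 3:krimar {CONJ,PREP}; 4:zrobaurp {PREP,DET}; 5:vigreerp {PREP}; 6:plail {DET,CONJ}; 7:maskeik {DET}.
Word 1 cannot be CONJ — rule 1 would then fail for every completion. It is PREP.
Word 2 cannot be DET — rule 5 would then fail for every completion. It is CONJ.
Word 4 cannot be PREP — rule 2 would then fail for every completion. It is DET.
Word 6 cannot be DET — rule 5 would then fail for every completion. It is CONJ.
Word 3 cannot be PREP — rule 5 would then fail for every completion. It is CONJ.
So the tagging must be: PREP CONJ CONJ DET PREP CONJ DET.
Rule-by-rule: rule 1 holds; rule 2 holds; rule 3 holds; rule 4 holds; rule 5 holds.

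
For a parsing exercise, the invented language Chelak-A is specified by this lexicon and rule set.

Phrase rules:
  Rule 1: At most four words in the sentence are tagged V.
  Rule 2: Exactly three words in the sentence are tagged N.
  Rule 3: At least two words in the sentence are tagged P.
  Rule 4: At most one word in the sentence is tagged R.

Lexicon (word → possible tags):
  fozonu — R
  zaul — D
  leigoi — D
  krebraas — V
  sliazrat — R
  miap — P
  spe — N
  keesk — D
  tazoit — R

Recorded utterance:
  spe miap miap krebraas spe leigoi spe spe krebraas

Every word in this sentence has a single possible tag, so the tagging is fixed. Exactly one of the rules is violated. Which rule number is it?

2

Fixed tagging: N P P V N D N N V.
Rule check: R1 holds, R2 violated, R3 holds, R4 holds.
Only rule 2 fails.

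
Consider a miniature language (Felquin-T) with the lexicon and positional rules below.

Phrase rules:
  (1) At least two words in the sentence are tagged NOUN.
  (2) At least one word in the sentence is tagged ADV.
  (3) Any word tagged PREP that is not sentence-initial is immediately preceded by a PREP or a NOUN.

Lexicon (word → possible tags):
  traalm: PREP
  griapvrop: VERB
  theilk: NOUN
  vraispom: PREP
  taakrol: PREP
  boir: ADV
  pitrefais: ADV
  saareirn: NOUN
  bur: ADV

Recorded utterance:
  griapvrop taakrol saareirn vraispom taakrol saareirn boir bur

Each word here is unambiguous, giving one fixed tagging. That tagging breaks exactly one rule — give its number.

Fixed tagging: VERB PREP NOUN PREP PREP NOUN ADV ADV.
Checking each rule: R1 ok, R2 ok, R3 fails.
Only rule 3 fails.

3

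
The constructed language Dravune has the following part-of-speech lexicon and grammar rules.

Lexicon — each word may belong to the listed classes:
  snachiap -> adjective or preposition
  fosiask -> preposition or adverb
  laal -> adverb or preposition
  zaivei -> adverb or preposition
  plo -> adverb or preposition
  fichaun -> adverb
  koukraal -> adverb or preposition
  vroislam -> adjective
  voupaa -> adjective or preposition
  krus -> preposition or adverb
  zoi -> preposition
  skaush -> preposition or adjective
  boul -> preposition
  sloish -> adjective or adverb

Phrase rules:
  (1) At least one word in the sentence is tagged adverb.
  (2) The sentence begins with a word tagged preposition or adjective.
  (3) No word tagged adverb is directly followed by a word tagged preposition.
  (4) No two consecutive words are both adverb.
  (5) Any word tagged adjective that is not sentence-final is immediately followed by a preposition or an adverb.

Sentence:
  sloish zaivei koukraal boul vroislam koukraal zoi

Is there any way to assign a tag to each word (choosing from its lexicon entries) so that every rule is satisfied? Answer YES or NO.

NO

Candidates per position — 1:sloish {adjective,adverb}; 2:zaivei {adverb,preposition}; 3:koukraal {adverb,preposition}; 4:boul {preposition}; 5:vroislam {adjective}; 6:koukraal {adverb,preposition}; 7:zoi {preposition}.
Every candidate sequence violates at least one rule; no consistent tagging exists.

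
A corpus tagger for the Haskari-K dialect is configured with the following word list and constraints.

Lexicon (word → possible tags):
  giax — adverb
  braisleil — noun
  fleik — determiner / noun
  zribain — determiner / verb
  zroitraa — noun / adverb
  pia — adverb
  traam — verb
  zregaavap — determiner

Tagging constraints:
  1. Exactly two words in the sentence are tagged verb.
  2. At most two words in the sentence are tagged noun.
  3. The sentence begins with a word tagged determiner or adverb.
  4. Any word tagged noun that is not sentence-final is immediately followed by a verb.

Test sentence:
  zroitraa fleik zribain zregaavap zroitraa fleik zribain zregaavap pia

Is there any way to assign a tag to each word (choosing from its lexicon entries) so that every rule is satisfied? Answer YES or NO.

YES

Candidates per position — 1:zroitraa {noun,adverb}; 2:fleik {determiner,noun}; 3:zribain {determiner,verb}; 4:zregaavap {determiner}; 5:zroitraa {noun,adverb}; 6:fleik {determiner,noun}; 7:zribain {determiner,verb}; 8:zregaavap {determiner}; 9:pia {adverb}.
One satisfying assignment: adverb determiner verb determiner adverb noun verb determiner adverb.
Rule-by-rule: rule 1 ok; rule 2 ok; rule 3 ok; rule 4 ok.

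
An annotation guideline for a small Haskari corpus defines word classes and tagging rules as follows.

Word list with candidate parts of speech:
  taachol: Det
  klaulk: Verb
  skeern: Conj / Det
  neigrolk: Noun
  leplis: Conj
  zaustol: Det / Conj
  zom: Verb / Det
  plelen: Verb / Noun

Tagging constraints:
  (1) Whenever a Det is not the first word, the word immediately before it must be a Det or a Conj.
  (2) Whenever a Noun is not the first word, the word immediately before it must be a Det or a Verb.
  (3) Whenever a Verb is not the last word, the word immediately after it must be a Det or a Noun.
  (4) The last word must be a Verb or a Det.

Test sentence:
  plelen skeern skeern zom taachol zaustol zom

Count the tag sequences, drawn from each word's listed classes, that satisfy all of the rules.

8

Candidates per position — 1:plelen {Verb,Noun}; 2:skeern {Conj,Det}; 3:skeern {Conj,Det}; 4:zom {Verb,Det}; 5:taachol {Det}; 6:zaustol {Det,Conj}; 7:zom {Verb,Det}.
There are 64 candidate sequences in total.
Checking each against the rules leaves 8 sequences.
Count = 8.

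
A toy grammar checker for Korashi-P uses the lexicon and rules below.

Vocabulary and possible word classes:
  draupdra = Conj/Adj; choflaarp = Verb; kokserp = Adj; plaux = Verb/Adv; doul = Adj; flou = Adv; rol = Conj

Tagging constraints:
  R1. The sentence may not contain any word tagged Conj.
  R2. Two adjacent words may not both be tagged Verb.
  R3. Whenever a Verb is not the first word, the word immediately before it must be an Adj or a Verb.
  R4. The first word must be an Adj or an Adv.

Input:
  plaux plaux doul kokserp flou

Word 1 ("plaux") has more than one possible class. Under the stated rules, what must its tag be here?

Candidates per position — 1:plaux {Verb,Adv}; 2:plaux {Verb,Adv}; 3:doul {Adj}; 4:kokserp {Adj}; 5:flou {Adv}.
Position 1: Verb is ruled out by rule 4; that leaves Adv.
Position 2: Verb is ruled out by rule 3; that leaves Adv.
So the tagging must be: Adv Adv Adj Adj Adv.
Verifying each rule — rule 1 holds; rule 2 holds; rule 3 holds; rule 4 holds.

Adv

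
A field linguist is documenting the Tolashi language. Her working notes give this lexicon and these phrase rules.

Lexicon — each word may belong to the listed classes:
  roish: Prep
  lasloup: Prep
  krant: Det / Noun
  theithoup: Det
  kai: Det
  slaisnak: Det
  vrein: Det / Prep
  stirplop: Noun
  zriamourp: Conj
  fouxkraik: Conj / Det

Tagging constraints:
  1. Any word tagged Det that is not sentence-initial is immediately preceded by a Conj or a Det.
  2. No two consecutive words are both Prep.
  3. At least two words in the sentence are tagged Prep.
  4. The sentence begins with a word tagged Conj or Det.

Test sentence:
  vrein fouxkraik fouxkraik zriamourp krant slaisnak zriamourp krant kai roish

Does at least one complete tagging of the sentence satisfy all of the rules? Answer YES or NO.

Candidates per position — 1:vrein {Det,Prep}; 2:fouxkraik {Conj,Det}; 3:fouxkraik {Conj,Det}; 4:zriamourp {Conj}; 5:krant {Det,Noun}; 6:slaisnak {Det}; 7:zriamourp {Conj}; 8:krant {Det,Noun}; 9:kai {Det}; 10:roish {Prep}.
Every candidate sequence violates at least one rule; no consistent tagging exists.

NO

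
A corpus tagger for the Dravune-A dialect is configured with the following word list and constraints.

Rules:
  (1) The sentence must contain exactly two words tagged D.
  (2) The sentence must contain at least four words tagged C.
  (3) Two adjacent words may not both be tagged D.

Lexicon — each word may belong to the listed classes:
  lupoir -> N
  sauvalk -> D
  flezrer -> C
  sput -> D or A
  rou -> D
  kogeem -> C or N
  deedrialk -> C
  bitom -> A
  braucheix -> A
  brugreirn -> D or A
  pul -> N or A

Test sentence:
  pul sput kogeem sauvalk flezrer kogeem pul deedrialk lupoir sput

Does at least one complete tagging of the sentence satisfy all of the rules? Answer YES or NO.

Candidates per position — 1:pul {N,A}; 2:sput {D,A}; 3:kogeem {C,N}; 4:sauvalk {D}; 5:flezrer {C}; 6:kogeem {C,N}; 7:pul {N,A}; 8:deedrialk {C}; 9:lupoir {N}; 10:sput {D,A}.
One satisfying assignment: N A C D C C A C N D.
Verifying each rule — rule 1 holds; rule 2 holds; rule 3 holds.

YES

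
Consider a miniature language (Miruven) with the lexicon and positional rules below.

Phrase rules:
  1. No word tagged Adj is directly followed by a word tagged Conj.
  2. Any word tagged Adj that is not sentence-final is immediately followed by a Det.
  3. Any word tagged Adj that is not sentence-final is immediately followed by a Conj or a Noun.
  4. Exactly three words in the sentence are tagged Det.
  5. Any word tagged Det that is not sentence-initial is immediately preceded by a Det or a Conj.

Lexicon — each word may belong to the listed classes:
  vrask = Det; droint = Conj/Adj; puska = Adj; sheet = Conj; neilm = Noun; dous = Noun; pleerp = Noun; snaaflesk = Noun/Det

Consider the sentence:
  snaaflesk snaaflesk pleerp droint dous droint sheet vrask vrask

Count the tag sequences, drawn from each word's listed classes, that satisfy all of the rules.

1

Candidates per position — 1:snaaflesk {Noun,Det}; 2:snaaflesk {Noun,Det}; 3:pleerp {Noun}; 4:droint {Conj,Adj}; 5:dous {Noun}; 6:droint {Conj,Adj}; 7:sheet {Conj}; 8:vrask {Det}; 9:vrask {Det}.
There are 16 candidate sequences in total.
The sequences that satisfy every rule: Det Noun Noun Conj Noun Conj Conj Det Det.
Count = 1.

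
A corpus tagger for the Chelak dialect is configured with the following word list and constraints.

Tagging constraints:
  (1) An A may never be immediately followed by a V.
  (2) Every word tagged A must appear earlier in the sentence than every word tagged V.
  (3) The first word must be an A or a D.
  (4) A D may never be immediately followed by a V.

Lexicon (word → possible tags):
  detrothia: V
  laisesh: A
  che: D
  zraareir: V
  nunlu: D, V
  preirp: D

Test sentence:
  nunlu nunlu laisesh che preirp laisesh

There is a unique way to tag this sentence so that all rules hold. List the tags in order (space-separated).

D D A D D A

Candidates per position — 1:nunlu {D,V}; 2:nunlu {D,V}; 3:laisesh {A}; 4:che {D}; 5:preirp {D}; 6:laisesh {A}.
At position 1, choosing V makes rule 2 impossible to satisfy; hence D.
At position 2, choosing V makes rule 2 impossible to satisfy; hence D.
So the tagging must be: D D A D D A.
Check: rule 1 holds; rule 2 holds; rule 3 holds; rule 4 holds.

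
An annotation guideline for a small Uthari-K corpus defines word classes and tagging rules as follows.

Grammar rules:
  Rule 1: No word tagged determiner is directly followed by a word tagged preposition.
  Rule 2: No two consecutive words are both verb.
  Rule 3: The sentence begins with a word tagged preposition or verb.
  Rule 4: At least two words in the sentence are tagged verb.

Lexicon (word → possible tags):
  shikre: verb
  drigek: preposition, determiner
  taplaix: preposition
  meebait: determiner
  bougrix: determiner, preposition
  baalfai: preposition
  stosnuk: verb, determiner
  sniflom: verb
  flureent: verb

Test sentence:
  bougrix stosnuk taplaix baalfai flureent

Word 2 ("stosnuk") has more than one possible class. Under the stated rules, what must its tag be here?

Candidates per position — 1:bougrix {determiner,preposition}; 2:stosnuk {verb,determiner}; 3:taplaix {preposition}; 4:baalfai {preposition}; 5:flureent {verb}.
Word 1 cannot be determiner — rule 3 would then fail for every completion. It is preposition.
Word 2 cannot be determiner — rule 1 would then fail for every completion. It is verb.
The unique satisfying tagging is: preposition verb preposition preposition verb.
Rule-by-rule: rule 1 ok; rule 2 ok; rule 3 ok; rule 4 ok.

verb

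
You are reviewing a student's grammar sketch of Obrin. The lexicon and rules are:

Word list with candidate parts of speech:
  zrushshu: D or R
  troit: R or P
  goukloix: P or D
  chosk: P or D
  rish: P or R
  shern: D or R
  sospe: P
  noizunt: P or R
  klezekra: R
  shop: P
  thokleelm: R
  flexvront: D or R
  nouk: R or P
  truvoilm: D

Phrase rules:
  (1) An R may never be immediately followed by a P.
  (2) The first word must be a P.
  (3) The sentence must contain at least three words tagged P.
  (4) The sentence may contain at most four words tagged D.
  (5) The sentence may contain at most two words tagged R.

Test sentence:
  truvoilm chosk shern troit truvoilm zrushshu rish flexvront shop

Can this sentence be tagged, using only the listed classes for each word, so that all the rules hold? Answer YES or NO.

Candidates per position — 1:truvoilm {D}; 2:chosk {P,D}; 3:shern {D,R}; 4:troit {R,P}; 5:truvoilm {D}; 6:zrushshu {D,R}; 7:rish {P,R}; 8:flexvront {D,R}; 9:shop {P}.
Rule 2 cannot be satisfied by any choice of tags from the lexicon.
So there is no consistent tagging.

NO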